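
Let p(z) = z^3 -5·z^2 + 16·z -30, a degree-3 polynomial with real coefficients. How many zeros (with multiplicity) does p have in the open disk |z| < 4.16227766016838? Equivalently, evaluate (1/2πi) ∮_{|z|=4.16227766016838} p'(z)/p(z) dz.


The zeros of p are: (1 + 3i), (1 - 3i), 3.
Their magnitudes are: 3.162, 3.162, 3.
Zeros with |z| < R = 4.16227766016838: (1 + 3i), (1 - 3i), 3.
Count = 3.
By the argument principle, (1/2πi) ∮_{|z|=R} p'(z)/p(z) dz equals exactly this count.

Number of zeros inside |z| < 4.16227766016838: 3.


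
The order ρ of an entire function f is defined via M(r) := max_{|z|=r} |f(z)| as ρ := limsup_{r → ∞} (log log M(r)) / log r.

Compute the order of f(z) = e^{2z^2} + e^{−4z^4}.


Each summand is entire of order 2 and 4 respectively (as in the single-exponential case). The order of a sum is at most the max of the orders, so ρ ≤ 4. For the lower bound: on |z|=r choose arg z so that -4z^4 is real positive; then |e^{-4z^4}| = e^{4r^4} while |e^{2z^2}| ≤ e^{2r^2} = o(e^{4r^4}). So |f| ≥ e^{4r^4}(1 − o(1)) and ρ ≥ 4. Hence ρ = max(2, 4) = 4.
Therefore ρ = 4.

Order ρ = 4.


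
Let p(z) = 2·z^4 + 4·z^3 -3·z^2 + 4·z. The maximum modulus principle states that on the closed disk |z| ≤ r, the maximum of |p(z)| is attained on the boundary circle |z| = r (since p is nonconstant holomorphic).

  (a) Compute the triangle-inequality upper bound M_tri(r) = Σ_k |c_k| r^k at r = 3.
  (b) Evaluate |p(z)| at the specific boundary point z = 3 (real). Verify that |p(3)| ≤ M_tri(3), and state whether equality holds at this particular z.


Coefficients: c_0 = 0, c_1 = 4, c_2 = -3, c_3 = 4, c_4 = 2. Radius r = 3.
Part (a). Triangle bound: M_tri(r) = Σ_k |c_k| r^k
  = |0|·3^0 + |4|·3^1 + |-3|·3^2 + |4|·3^3 + |2|·3^4
  = 0 + 12 + 27 + 108 + 162 = 309.
This bounds M(r) := max_{|z|=r} |p(z)| from above; equality holds iff all terms c_k z^k can be made to align in phase at a single z on |z|=r.
Part (b). At z = 3 (real, on the circle |z| = r):
  p(3) = (0)·3^0 + (4)·3^1 + (-3)·3^2 + (4)·3^3 + (2)·3^4 = 255.
  |p(3)| = 255.
Check: |p(3)| = 255 ≤ 309 = M_tri(3). ✓ Equality does not hold at z = 3 (the coefficients have mixed signs, so the terms do not all align in phase there).

M_tri(3) = 309; |p(3)| = 255; equality at z=3: no.


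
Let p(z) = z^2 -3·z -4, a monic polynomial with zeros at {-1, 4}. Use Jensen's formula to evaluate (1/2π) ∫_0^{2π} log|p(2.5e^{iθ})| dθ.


Zeros: -1, 4; r = 2.5.
Inside |z| < r: -1. Outside (|z| ≥ r): 4.
p(0) = -4, so log|p(0)| = log(4) = 1.3863.
Apply Jensen: I(r) = log|p(0)| + Σ_k log(r/|z_k|), summed over zeros inside |z| < r.
  log(r/|z_k|) for z_k = -1: log(2.5/1) = 0.9163
  Outside zeros (4) contribute nothing to the Jensen sum.
Sum over inside zeros: 0.9163.
I(r) = log|p(0)| + (inside sum) = 1.3863 + 0.9163 = 2.3026.
Note: since some zeros are outside |z| ≤ r, the simplified n·log(r) form does NOT apply — only the inside zeros contribute.

I(r) ≈ 2.3026.


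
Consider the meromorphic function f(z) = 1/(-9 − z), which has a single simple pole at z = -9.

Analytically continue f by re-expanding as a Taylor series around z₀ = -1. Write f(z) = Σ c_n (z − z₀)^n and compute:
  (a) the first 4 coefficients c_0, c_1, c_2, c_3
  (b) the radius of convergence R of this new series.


Let w = z − z₀, so z = z₀ + w.
Then -9 − z = -9 − (z₀ + w) = (-9 − z₀) − w = -8 − w.
f(z) = 1/(-8 − w) = (1/(-8)) · 1/(1 − w/(-8)) = Σ_{n≥0} w^n / (-8)^(n+1).
So c_n = 1/(-8)^(n+1):
  c_0 = 1/(-8)^1 = -1/8.
  c_1 = 1/(-8)^2 = 1/64.
  c_2 = 1/(-8)^3 = -1/512.
  c_3 = 1/(-8)^4 = 1/4096.
The series is valid for |w/d| < 1, i.e. |z − z₀| < |d|.
Radius of convergence: R = |-9 − z₀| = |-8| = 8 (distance from z₀ to the singularity z = -9).

c_0 = -1/8, c_1 = 1/64, c_2 = -1/512, c_3 = 1/4096; R = 8.


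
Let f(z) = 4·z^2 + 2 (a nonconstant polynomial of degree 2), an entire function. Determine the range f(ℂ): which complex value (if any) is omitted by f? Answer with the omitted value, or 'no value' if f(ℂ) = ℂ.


Little Picard bounds the complement of f(ℂ) to at most one point.
For every w ∈ ℂ, the equation p(z) − w = 0 is a nonconstant polynomial in z and hence has at least one root by the fundamental theorem of algebra. So p is surjective onto ℂ, omitting no value.

Omitted value: no value.


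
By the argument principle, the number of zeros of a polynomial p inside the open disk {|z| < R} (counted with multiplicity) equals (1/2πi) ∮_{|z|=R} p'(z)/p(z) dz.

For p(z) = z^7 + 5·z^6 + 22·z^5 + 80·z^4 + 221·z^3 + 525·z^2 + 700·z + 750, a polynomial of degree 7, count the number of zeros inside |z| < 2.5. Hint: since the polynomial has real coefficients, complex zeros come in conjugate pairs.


The zeros of p are: (-1 + 2i), (-1 - 2i), (-1 + 2i), (-1 - 2i), -3, (1 + 3i), (1 - 3i).
Their magnitudes are: 2.236, 2.236, 2.236, 2.236, 3, 3.162, 3.162.
Zeros with |z| < R = 2.5: (-1 + 2i), (-1 - 2i), (-1 + 2i), (-1 - 2i).
Count = 4.
By the argument principle, (1/2πi) ∮_{|z|=R} p'(z)/p(z) dz equals exactly this count.

Number of zeros inside |z| < 2.5: 4.


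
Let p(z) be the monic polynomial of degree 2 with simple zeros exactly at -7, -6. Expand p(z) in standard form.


The polynomial is p(z) = ∏_{α ∈ S} (z − α), where S = {-7, -6}.
Expanding the product yields: p(z) = z^2 + 13·z + 42.
The resulting polynomial has degree 2 and real coefficients as required.

p(z) = z^2 + 13·z + 42.


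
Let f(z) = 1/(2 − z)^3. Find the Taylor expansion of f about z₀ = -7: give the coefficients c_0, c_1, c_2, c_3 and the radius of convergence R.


Let w = z − z₀, so z = z₀ + w.
Then 2 − z = 2 − (z₀ + w) = (2 − z₀) − w = 9 − w.
f(z) = 1/(9 − w)^3 = (1/(9)^3) · (1 − w/(9))^{−3}.
By the binomial series (1−u)^{−3} = Σ_{n≥0} C(n+2, 2) u^n for |u|<1, with u = w/(9):
  c_n = C(n+2, 2) / (9)^(n+3).
  c_0 = 1/(9)^3 = 1/729.
  c_1 = 3/(9)^4 = 1/2187.
  c_2 = 6/(9)^5 = 2/19683.
  c_3 = 10/(9)^6 = 10/531441.
The series is valid for |w/d| < 1, i.e. |z − z₀| < |d|.
Radius of convergence: R = |2 − z₀| = |9| = 9 (distance from z₀ to the singularity z = 2).

c_0 = 1/729, c_1 = 1/2187, c_2 = 2/19683, c_3 = 10/531441; R = 9.


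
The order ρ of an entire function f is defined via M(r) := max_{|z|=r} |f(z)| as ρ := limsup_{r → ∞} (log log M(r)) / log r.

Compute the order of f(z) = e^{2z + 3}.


|e^{2z + 3}| = e^{Re(2·z) + 3} ≤ e^{2|z|^1 + 3} = e^{2r^1 + 3} on |z| = r, so ρ ≤ 1. Choosing z on |z|=r so that 2·z is real positive (always possible by picking arg z appropriately) gives |f(z)| = e^{2r^1 + 3}, matching the bound. The additive constant 3 does not affect log log M(r) ~ 1·log r. Hence ρ = 1.
Therefore ρ = 1.

Order ρ = 1.


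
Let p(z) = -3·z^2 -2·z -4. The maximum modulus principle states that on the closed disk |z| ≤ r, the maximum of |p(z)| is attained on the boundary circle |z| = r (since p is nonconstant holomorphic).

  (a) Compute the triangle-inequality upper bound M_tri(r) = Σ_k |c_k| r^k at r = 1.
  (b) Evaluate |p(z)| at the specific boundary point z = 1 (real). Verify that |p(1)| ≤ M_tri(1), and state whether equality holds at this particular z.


Coefficients: c_0 = -4, c_1 = -2, c_2 = -3. Radius r = 1.
Part (a). Triangle bound: M_tri(r) = Σ_k |c_k| r^k
  = |-4|·1^0 + |-2|·1^1 + |-3|·1^2
  = 4 + 2 + 3 = 9.
This bounds M(r) := max_{|z|=r} |p(z)| from above; equality holds iff all terms c_k z^k can be made to align in phase at a single z on |z|=r.
Part (b). At z = 1 (real, on the circle |z| = r):
  p(1) = (-4)·1^0 + (-2)·1^1 + (-3)·1^2 = -9.
  |p(1)| = 9.
Since all nonzero coefficients share the same sign, |p(1)| = 9 = M_tri(1); the triangle bound is attained at z = 1, so in fact M(r) = 9.

M_tri(1) = 9; |p(1)| = 9; equality at z=1: yes.


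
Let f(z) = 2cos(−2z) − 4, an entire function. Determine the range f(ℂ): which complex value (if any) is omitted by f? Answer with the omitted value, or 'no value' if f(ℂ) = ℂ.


Little Picard bounds the complement of f(ℂ) to at most one point.
cos is entire and surjective onto ℂ: for every w ∈ ℂ, cos(ζ) = w has a solution ζ ∈ ℂ (e.g., via the complex inverse arccos). With ζ = −2z this gives z = ζ/(-2). Then 2·cos(−2z) takes every value in 2·ℂ = ℂ, and adding -4 is a bijection of ℂ. So f is surjective and omits no value. (Note: only on the real line is cos bounded by [−1, 1].)

Omitted value: no value.


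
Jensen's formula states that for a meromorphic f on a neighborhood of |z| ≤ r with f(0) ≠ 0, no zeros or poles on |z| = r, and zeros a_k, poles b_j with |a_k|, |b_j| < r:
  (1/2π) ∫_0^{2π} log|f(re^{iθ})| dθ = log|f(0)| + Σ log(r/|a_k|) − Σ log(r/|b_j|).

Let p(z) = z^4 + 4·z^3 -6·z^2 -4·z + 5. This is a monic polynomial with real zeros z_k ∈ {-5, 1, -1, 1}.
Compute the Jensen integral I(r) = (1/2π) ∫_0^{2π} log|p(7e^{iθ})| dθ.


Zeros: -5, -1, 1, 1; r = 7.
Inside |z| < r: -5, -1, 1, 1. Outside (|z| ≥ r): ∅.
p(0) = 5, so log|p(0)| = log(5) = 1.6094.
Apply Jensen: I(r) = log|p(0)| + Σ_k log(r/|z_k|), summed over zeros inside |z| < r.
  log(r/|z_k|) for z_k = -5: log(7/5) = 0.3365
  log(r/|z_k|) for z_k = 1: log(7/1) = 1.9459
  log(r/|z_k|) for z_k = -1: log(7/1) = 1.9459
  log(r/|z_k|) for z_k = 1: log(7/1) = 1.9459
Sum over inside zeros: 6.1742.
I(r) = log|p(0)| + (inside sum) = 1.6094 + 6.1742 = 7.7836.
Closed form (all zeros inside, monic): I(r) = n·log(r) = 4·log(7) = 7.7836. ✓

I(r) ≈ 7.7836.


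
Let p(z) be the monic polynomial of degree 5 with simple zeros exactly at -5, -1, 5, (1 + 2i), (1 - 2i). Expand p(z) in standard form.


The polynomial is p(z) = ∏_{α ∈ S} (z − α), where S = {-5, -1, 5, (1 + 2i), (1 - 2i)}.
Expanding the product yields: p(z) = z^5 -z^4 -22·z^3 + 30·z^2 -75·z -125.
Note conjugate pairs combine to real quadratics: (z − (1+2i))(z − (1−2i)) = z² − 2z + 5.
The resulting polynomial has degree 5 and real coefficients as required.

p(z) = z^5 -z^4 -22·z^3 + 30·z^2 -75·z -125.


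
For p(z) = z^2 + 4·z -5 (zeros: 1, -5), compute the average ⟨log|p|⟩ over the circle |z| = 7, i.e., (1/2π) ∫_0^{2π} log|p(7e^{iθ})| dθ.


Zeros: -5, 1; r = 7.
Inside |z| < r: -5, 1. Outside (|z| ≥ r): ∅.
p(0) = -5, so log|p(0)| = log(5) = 1.6094.
Apply Jensen: I(r) = log|p(0)| + Σ_k log(r/|z_k|), summed over zeros inside |z| < r.
  log(r/|z_k|) for z_k = 1: log(7/1) = 1.9459
  log(r/|z_k|) for z_k = -5: log(7/5) = 0.3365
Sum over inside zeros: 2.2824.
I(r) = log|p(0)| + (inside sum) = 1.6094 + 2.2824 = 3.8918.
Closed form (all zeros inside, monic): I(r) = n·log(r) = 2·log(7) = 3.8918. ✓

I(r) ≈ 3.8918.


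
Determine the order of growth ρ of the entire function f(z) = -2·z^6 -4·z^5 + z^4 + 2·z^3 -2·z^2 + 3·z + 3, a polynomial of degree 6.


|f(z)| ≤ Σ|c_k|·r^k = O(r^6) as r → ∞. Polynomial growth is O(e^{r^ε}) for every ε > 0 (since r^6/e^{r^ε} → 0), so ρ ≤ ε for all ε > 0, i.e. ρ = 0. Every nonconstant polynomial has order 0.
Therefore ρ = 0.

Order ρ = 0.


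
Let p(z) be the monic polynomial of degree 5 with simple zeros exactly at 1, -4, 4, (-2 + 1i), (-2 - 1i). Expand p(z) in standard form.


The polynomial is p(z) = ∏_{α ∈ S} (z − α), where S = {1, -4, 4, (-2 + 1i), (-2 - 1i)}.
Expanding the product yields: p(z) = z^5 + 3·z^4 -15·z^3 -53·z^2 -16·z + 80.
Note conjugate pairs combine to real quadratics: (z − (-2+1i))(z − (-2−1i)) = z² + 4z + 5.
The resulting polynomial has degree 5 and real coefficients as required.

p(z) = z^5 + 3·z^4 -15·z^3 -53·z^2 -16·z + 80.


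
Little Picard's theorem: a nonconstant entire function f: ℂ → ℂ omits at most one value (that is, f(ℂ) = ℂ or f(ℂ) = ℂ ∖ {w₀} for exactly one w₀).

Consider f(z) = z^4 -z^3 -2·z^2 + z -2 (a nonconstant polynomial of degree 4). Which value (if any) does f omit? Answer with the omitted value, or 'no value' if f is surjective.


Little Picard bounds the complement of f(ℂ) to at most one point.
For every w ∈ ℂ, the equation p(z) − w = 0 is a nonconstant polynomial in z and hence has at least one root by the fundamental theorem of algebra. So p is surjective onto ℂ, omitting no value.

Omitted value: no value.


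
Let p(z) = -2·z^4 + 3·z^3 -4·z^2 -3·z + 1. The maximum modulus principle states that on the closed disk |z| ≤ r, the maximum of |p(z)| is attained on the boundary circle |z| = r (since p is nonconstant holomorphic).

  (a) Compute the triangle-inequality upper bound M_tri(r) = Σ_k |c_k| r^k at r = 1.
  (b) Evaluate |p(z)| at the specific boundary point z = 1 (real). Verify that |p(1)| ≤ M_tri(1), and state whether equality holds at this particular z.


Coefficients: c_0 = 1, c_1 = -3, c_2 = -4, c_3 = 3, c_4 = -2. Radius r = 1.
Part (a). Triangle bound: M_tri(r) = Σ_k |c_k| r^k
  = |1|·1^0 + |-3|·1^1 + |-4|·1^2 + |3|·1^3 + |-2|·1^4
  = 1 + 3 + 4 + 3 + 2 = 13.
This bounds M(r) := max_{|z|=r} |p(z)| from above; equality holds iff all terms c_k z^k can be made to align in phase at a single z on |z|=r.
Part (b). At z = 1 (real, on the circle |z| = r):
  p(1) = (1)·1^0 + (-3)·1^1 + (-4)·1^2 + (3)·1^3 + (-2)·1^4 = -5.
  |p(1)| = 5.
Check: |p(1)| = 5 ≤ 13 = M_tri(1). ✓ Equality does not hold at z = 1 (the coefficients have mixed signs, so the terms do not all align in phase there).

M_tri(1) = 13; |p(1)| = 5; equality at z=1: no.


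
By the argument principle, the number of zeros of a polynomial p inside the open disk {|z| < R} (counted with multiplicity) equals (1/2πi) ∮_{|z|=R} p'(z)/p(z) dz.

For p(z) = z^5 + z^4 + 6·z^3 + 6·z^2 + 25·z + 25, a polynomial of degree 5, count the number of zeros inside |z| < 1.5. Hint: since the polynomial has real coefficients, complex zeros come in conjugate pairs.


The zeros of p are: (-1 + 2i), (-1 - 2i), -1, (1 + 2i), (1 - 2i).
Their magnitudes are: 2.236, 2.236, 1, 2.236, 2.236.
Zeros with |z| < R = 1.5: -1.
Count = 1.
By the argument principle, (1/2πi) ∮_{|z|=R} p'(z)/p(z) dz equals exactly this count.

Number of zeros inside |z| < 1.5: 1.


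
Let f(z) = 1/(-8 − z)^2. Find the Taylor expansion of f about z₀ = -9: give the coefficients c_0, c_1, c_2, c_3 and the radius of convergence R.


Let w = z − z₀, so z = z₀ + w.
Then -8 − z = -8 − (z₀ + w) = (-8 − z₀) − w = 1 − w.
f(z) = 1/(1 − w)^2 = (1/(1)^2) · (1 − w/(1))^{−2}.
By the binomial series (1−u)^{−2} = Σ_{n≥0} C(n+1, 1) u^n for |u|<1, with u = w/(1):
  c_n = C(n+1, 1) / (1)^(n+2).
  c_0 = 1/(1)^2 = 1.
  c_1 = 2/(1)^3 = 2.
  c_2 = 3/(1)^4 = 3.
  c_3 = 4/(1)^5 = 4.
The series is valid for |w/d| < 1, i.e. |z − z₀| < |d|.
Radius of convergence: R = |-8 − z₀| = |1| = 1 (distance from z₀ to the singularity z = -8).

c_0 = 1, c_1 = 2, c_2 = 3, c_3 = 4; R = 1.


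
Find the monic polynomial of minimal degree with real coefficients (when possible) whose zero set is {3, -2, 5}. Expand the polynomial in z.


The polynomial is p(z) = ∏_{α ∈ S} (z − α), where S = {3, -2, 5}.
Expanding the product yields: p(z) = z^3 -6·z^2 -z + 30.
The resulting polynomial has degree 3 and real coefficients as required.

p(z) = z^3 -6·z^2 -z + 30.


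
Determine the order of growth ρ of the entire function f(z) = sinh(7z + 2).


sinh(w) is a linear combination of e^{iw} and e^{−iw} (or e^w, e^{−w} in the hyperbolic case), so |sinh(w)| ≤ e^{|w|}. With w = 7z + 2, |w| ≤ 7|z| + 2 = 7r + 2 on |z| = r, giving M(r) ≤ e^{7r + 2}, so ρ ≤ 1. On a suitable ray (z = it for sin/cos; z = t for sinh/cosh, t real → ∞), |sinh(7z + 2)| grows like e^{7|t|}/2, so ρ ≥ 1. Hence ρ = 1.
Therefore ρ = 1.

Order ρ = 1.


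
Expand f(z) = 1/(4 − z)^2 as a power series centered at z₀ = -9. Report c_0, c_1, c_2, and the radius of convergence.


Let w = z − z₀, so z = z₀ + w.
Then 4 − z = 4 − (z₀ + w) = (4 − z₀) − w = 13 − w.
f(z) = 1/(13 − w)^2 = (1/(13)^2) · (1 − w/(13))^{−2}.
By the binomial series (1−u)^{−2} = Σ_{n≥0} C(n+1, 1) u^n for |u|<1, with u = w/(13):
  c_n = C(n+1, 1) / (13)^(n+2).
  c_0 = 1/(13)^2 = 1/169.
  c_1 = 2/(13)^3 = 2/2197.
  c_2 = 3/(13)^4 = 3/28561.
The series is valid for |w/d| < 1, i.e. |z − z₀| < |d|.
Radius of convergence: R = |4 − z₀| = |13| = 13 (distance from z₀ to the singularity z = 4).

c_0 = 1/169, c_1 = 2/2197, c_2 = 3/28561; R = 13.


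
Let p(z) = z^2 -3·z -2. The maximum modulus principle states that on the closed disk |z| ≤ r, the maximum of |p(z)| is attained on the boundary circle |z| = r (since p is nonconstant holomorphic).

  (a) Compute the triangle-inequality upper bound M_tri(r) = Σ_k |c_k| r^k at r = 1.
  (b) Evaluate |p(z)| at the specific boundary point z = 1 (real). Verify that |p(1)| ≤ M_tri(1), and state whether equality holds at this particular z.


Coefficients: c_0 = -2, c_1 = -3, c_2 = 1. Radius r = 1.
Part (a). Triangle bound: M_tri(r) = Σ_k |c_k| r^k
  = |-2|·1^0 + |-3|·1^1 + |1|·1^2
  = 2 + 3 + 1 = 6.
This bounds M(r) := max_{|z|=r} |p(z)| from above; equality holds iff all terms c_k z^k can be made to align in phase at a single z on |z|=r.
Part (b). At z = 1 (real, on the circle |z| = r):
  p(1) = (-2)·1^0 + (-3)·1^1 + (1)·1^2 = -4.
  |p(1)| = 4.
Check: |p(1)| = 4 ≤ 6 = M_tri(1). ✓ Equality does not hold at z = 1 (the coefficients have mixed signs, so the terms do not all align in phase there).

M_tri(1) = 6; |p(1)| = 4; equality at z=1: no.


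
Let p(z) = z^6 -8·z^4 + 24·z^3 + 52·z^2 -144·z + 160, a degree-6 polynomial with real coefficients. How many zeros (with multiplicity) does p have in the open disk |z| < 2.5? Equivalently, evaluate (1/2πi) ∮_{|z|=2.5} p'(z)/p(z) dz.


The zeros of p are: (-3 + 1i), (-3 - 1i), (2 + 2i), (2 - 2i), (1 + 1i), (1 - 1i).
Their magnitudes are: 3.162, 3.162, 2.828, 2.828, 1.414, 1.414.
Zeros with |z| < R = 2.5: (1 + 1i), (1 - 1i).
Count = 2.
By the argument principle, (1/2πi) ∮_{|z|=R} p'(z)/p(z) dz equals exactly this count.

Number of zeros inside |z| < 2.5: 2.


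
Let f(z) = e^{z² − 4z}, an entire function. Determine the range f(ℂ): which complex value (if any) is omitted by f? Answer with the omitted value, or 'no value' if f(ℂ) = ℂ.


Little Picard bounds the complement of f(ℂ) to at most one point.
The exponent g(z) = z² − 4z is a nonconstant polynomial, hence surjective onto ℂ. So e^{g(z)} takes every value in {e^w : w ∈ ℂ} = ℂ ∖ {0}. Adding 0 shifts the range to ℂ ∖ {0}. f omits exactly 0.

Omitted value: 0.


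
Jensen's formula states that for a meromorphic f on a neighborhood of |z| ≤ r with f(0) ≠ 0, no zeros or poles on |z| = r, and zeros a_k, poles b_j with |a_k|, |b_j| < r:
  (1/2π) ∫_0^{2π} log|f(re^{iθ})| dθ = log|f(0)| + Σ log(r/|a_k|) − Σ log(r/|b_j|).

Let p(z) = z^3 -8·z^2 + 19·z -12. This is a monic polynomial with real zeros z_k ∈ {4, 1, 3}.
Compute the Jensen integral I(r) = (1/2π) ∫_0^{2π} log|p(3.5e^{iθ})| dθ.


Zeros: 1, 3, 4; r = 3.5.
Inside |z| < r: 1, 3. Outside (|z| ≥ r): 4.
p(0) = -12, so log|p(0)| = log(12) = 2.4849.
Apply Jensen: I(r) = log|p(0)| + Σ_k log(r/|z_k|), summed over zeros inside |z| < r.
  log(r/|z_k|) for z_k = 1: log(3.5/1) = 1.2528
  log(r/|z_k|) for z_k = 3: log(3.5/3) = 0.1542
  Outside zeros (4) contribute nothing to the Jensen sum.
Sum over inside zeros: 1.4069.
I(r) = log|p(0)| + (inside sum) = 2.4849 + 1.4069 = 3.8918.
Note: since some zeros are outside |z| ≤ r, the simplified n·log(r) form does NOT apply — only the inside zeros contribute.

I(r) ≈ 3.8918.


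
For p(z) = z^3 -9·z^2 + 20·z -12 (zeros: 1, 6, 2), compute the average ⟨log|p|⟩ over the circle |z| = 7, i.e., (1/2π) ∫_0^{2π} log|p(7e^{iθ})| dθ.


Zeros: 1, 2, 6; r = 7.
Inside |z| < r: 1, 2, 6. Outside (|z| ≥ r): ∅.
p(0) = -12, so log|p(0)| = log(12) = 2.4849.
Apply Jensen: I(r) = log|p(0)| + Σ_k log(r/|z_k|), summed over zeros inside |z| < r.
  log(r/|z_k|) for z_k = 1: log(7/1) = 1.9459
  log(r/|z_k|) for z_k = 6: log(7/6) = 0.1542
  log(r/|z_k|) for z_k = 2: log(7/2) = 1.2528
Sum over inside zeros: 3.3528.
I(r) = log|p(0)| + (inside sum) = 2.4849 + 3.3528 = 5.8377.
Closed form (all zeros inside, monic): I(r) = n·log(r) = 3·log(7) = 5.8377. ✓

I(r) ≈ 5.8377.


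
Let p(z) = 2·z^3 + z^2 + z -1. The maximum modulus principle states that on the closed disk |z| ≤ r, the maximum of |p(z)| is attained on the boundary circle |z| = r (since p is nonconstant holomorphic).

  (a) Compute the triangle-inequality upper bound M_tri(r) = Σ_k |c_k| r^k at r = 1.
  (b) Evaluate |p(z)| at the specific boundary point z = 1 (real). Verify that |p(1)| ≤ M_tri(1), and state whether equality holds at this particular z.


Coefficients: c_0 = -1, c_1 = 1, c_2 = 1, c_3 = 2. Radius r = 1.
Part (a). Triangle bound: M_tri(r) = Σ_k |c_k| r^k
  = |-1|·1^0 + |1|·1^1 + |1|·1^2 + |2|·1^3
  = 1 + 1 + 1 + 2 = 5.
This bounds M(r) := max_{|z|=r} |p(z)| from above; equality holds iff all terms c_k z^k can be made to align in phase at a single z on |z|=r.
Part (b). At z = 1 (real, on the circle |z| = r):
  p(1) = (-1)·1^0 + (1)·1^1 + (1)·1^2 + (2)·1^3 = 3.
  |p(1)| = 3.
Check: |p(1)| = 3 ≤ 5 = M_tri(1). ✓ Equality does not hold at z = 1 (the coefficients have mixed signs, so the terms do not all align in phase there).

M_tri(1) = 5; |p(1)| = 3; equality at z=1: no.


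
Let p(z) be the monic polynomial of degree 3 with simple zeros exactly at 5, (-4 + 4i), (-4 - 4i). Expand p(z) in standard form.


The polynomial is p(z) = ∏_{α ∈ S} (z − α), where S = {5, (-4 + 4i), (-4 - 4i)}.
Expanding the product yields: p(z) = z^3 + 3·z^2 -8·z -160.
Note conjugate pairs combine to real quadratics: (z − (-4+4i))(z − (-4−4i)) = z² + 8z + 32.
The resulting polynomial has degree 3 and real coefficients as required.

p(z) = z^3 + 3·z^2 -8·z -160.


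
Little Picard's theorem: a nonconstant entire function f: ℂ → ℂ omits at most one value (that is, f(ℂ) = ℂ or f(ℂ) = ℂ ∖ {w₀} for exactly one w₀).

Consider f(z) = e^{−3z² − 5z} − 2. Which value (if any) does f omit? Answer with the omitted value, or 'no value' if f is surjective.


Little Picard bounds the complement of f(ℂ) to at most one point.
The exponent g(z) = −3z² − 5z is a nonconstant polynomial, hence surjective onto ℂ. So e^{g(z)} takes every value in {e^w : w ∈ ℂ} = ℂ ∖ {0}. Adding -2 shifts the range to ℂ ∖ {-2}. f omits exactly -2.

Omitted value: -2.


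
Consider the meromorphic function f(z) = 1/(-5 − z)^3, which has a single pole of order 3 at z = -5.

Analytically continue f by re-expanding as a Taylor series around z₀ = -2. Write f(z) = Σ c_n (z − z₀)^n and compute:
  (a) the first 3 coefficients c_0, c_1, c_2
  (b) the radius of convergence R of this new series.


Let w = z − z₀, so z = z₀ + w.
Then -5 − z = -5 − (z₀ + w) = (-5 − z₀) − w = -3 − w.
f(z) = 1/(-3 − w)^3 = (1/(-3)^3) · (1 − w/(-3))^{−3}.
By the binomial series (1−u)^{−3} = Σ_{n≥0} C(n+2, 2) u^n for |u|<1, with u = w/(-3):
  c_n = C(n+2, 2) / (-3)^(n+3).
  c_0 = 1/(-3)^3 = -1/27.
  c_1 = 3/(-3)^4 = 1/27.
  c_2 = 6/(-3)^5 = -2/81.
The series is valid for |w/d| < 1, i.e. |z − z₀| < |d|.
Radius of convergence: R = |-5 − z₀| = |-3| = 3 (distance from z₀ to the singularity z = -5).

c_0 = -1/27, c_1 = 1/27, c_2 = -2/81; R = 3.


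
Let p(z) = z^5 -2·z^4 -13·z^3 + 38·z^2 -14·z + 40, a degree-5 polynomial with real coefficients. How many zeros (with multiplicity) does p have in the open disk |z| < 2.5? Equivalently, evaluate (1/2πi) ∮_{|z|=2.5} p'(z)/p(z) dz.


The zeros of p are: (3 + 1i), (3 - 1i), (0 + 1i), (0 - 1i), -4.
Their magnitudes are: 3.162, 3.162, 1, 1, 4.
Zeros with |z| < R = 2.5: (0 + 1i), (0 - 1i).
Count = 2.
By the argument principle, (1/2πi) ∮_{|z|=R} p'(z)/p(z) dz equals exactly this count.

Number of zeros inside |z| < 2.5: 2.


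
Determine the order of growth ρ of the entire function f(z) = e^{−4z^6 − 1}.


|e^{−4z^6 − 1}| = e^{Re(-4·z^6) + -1} ≤ e^{4|z|^6 + -1} = e^{4r^6 + -1} on |z| = r, so ρ ≤ 6. Choosing z on |z|=r so that -4·z^6 is real positive (always possible by picking arg z appropriately) gives |f(z)| = e^{4r^6 + -1}, matching the bound. The additive constant -1 does not affect log log M(r) ~ 6·log r. Hence ρ = 6.
Therefore ρ = 6.

Order ρ = 6.


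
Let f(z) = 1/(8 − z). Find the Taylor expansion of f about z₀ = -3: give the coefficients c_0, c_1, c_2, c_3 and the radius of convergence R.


Let w = z − z₀, so z = z₀ + w.
Then 8 − z = 8 − (z₀ + w) = (8 − z₀) − w = 11 − w.
f(z) = 1/(11 − w) = (1/(11)) · 1/(1 − w/(11)) = Σ_{n≥0} w^n / (11)^(n+1).
So c_n = 1/(11)^(n+1):
  c_0 = 1/(11)^1 = 1/11.
  c_1 = 1/(11)^2 = 1/121.
  c_2 = 1/(11)^3 = 1/1331.
  c_3 = 1/(11)^4 = 1/14641.
The series is valid for |w/d| < 1, i.e. |z − z₀| < |d|.
Radius of convergence: R = |8 − z₀| = |11| = 11 (distance from z₀ to the singularity z = 8).

c_0 = 1/11, c_1 = 1/121, c_2 = 1/1331, c_3 = 1/14641; R = 11.


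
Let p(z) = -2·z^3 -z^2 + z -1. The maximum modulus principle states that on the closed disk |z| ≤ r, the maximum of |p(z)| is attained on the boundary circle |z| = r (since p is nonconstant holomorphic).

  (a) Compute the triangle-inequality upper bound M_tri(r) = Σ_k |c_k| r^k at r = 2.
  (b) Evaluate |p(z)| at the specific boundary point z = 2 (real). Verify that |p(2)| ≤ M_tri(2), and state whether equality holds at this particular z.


Coefficients: c_0 = -1, c_1 = 1, c_2 = -1, c_3 = -2. Radius r = 2.
Part (a). Triangle bound: M_tri(r) = Σ_k |c_k| r^k
  = |-1|·2^0 + |1|·2^1 + |-1|·2^2 + |-2|·2^3
  = 1 + 2 + 4 + 16 = 23.
This bounds M(r) := max_{|z|=r} |p(z)| from above; equality holds iff all terms c_k z^k can be made to align in phase at a single z on |z|=r.
Part (b). At z = 2 (real, on the circle |z| = r):
  p(2) = (-1)·2^0 + (1)·2^1 + (-1)·2^2 + (-2)·2^3 = -19.
  |p(2)| = 19.
Check: |p(2)| = 19 ≤ 23 = M_tri(2). ✓ Equality does not hold at z = 2 (the coefficients have mixed signs, so the terms do not all align in phase there).

M_tri(2) = 23; |p(2)| = 19; equality at z=2: no.


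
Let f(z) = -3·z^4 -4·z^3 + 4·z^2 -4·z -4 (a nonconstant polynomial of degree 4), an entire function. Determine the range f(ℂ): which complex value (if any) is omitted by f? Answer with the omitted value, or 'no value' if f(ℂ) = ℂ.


Little Picard bounds the complement of f(ℂ) to at most one point.
For every w ∈ ℂ, the equation p(z) − w = 0 is a nonconstant polynomial in z and hence has at least one root by the fundamental theorem of algebra. So p is surjective onto ℂ, omitting no value.

Omitted value: no value.


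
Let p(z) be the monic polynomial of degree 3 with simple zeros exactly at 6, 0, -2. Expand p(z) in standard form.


The polynomial is p(z) = ∏_{α ∈ S} (z − α), where S = {6, 0, -2}.
Expanding the product yields: p(z) = z^3 -4·z^2 -12·z.
The resulting polynomial has degree 3 and real coefficients as required.

p(z) = z^3 -4·z^2 -12·z.


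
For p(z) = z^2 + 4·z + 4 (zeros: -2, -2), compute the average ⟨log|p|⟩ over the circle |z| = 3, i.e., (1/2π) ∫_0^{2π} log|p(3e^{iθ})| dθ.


Zeros: -2, -2; r = 3.
Inside |z| < r: -2, -2. Outside (|z| ≥ r): ∅.
p(0) = 4, so log|p(0)| = log(4) = 1.3863.
Apply Jensen: I(r) = log|p(0)| + Σ_k log(r/|z_k|), summed over zeros inside |z| < r.
  log(r/|z_k|) for z_k = -2: log(3/2) = 0.4055
  log(r/|z_k|) for z_k = -2: log(3/2) = 0.4055
Sum over inside zeros: 0.8109.
I(r) = log|p(0)| + (inside sum) = 1.3863 + 0.8109 = 2.1972.
Closed form (all zeros inside, monic): I(r) = n·log(r) = 2·log(3) = 2.1972. ✓

I(r) ≈ 2.1972.


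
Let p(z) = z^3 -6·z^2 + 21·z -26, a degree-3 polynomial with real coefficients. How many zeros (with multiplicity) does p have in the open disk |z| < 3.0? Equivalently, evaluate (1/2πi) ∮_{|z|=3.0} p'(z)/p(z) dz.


The zeros of p are: (2 + 3i), (2 - 3i), 2.
Their magnitudes are: 3.606, 3.606, 2.
Zeros with |z| < R = 3.0: 2.
Count = 1.
By the argument principle, (1/2πi) ∮_{|z|=R} p'(z)/p(z) dz equals exactly this count.

Number of zeros inside |z| < 3.0: 1.


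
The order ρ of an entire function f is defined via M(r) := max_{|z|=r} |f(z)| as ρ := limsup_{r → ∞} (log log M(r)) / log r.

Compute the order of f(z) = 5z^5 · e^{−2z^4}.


M(r) = max_{|z|=r} |5|·|z|^5·|e^{−2z^4}| = 5·r^5 · e^{2r^4} (the factors attain their maxima compatibly on |z|=r). Then log M(r) = log 5 + 5·log r + 2r^4, dominated by the last term, so log log M(r) ~ 4·log r. The polynomial factor 5z^5 contributes only a log r term and does not affect the order. ρ = 4.
Therefore ρ = 4.

Order ρ = 4.


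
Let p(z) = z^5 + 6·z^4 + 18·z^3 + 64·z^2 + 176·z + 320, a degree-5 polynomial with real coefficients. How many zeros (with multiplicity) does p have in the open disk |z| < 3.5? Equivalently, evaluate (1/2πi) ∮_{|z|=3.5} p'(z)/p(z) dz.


The zeros of p are: (1 + 3i), (1 - 3i), -4, (-2 + 2i), (-2 - 2i).
Their magnitudes are: 3.162, 3.162, 4, 2.828, 2.828.
Zeros with |z| < R = 3.5: (1 + 3i), (1 - 3i), (-2 + 2i), (-2 - 2i).
Count = 4.
By the argument principle, (1/2πi) ∮_{|z|=R} p'(z)/p(z) dz equals exactly this count.

Number of zeros inside |z| < 3.5: 4.


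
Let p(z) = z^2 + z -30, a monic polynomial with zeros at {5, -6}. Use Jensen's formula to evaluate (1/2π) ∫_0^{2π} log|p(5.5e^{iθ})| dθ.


Zeros: -6, 5; r = 5.5.
Inside |z| < r: 5. Outside (|z| ≥ r): -6.
p(0) = -30, so log|p(0)| = log(30) = 3.4012.
Apply Jensen: I(r) = log|p(0)| + Σ_k log(r/|z_k|), summed over zeros inside |z| < r.
  log(r/|z_k|) for z_k = 5: log(5.5/5) = 0.0953
  Outside zeros (-6) contribute nothing to the Jensen sum.
Sum over inside zeros: 0.0953.
I(r) = log|p(0)| + (inside sum) = 3.4012 + 0.0953 = 3.4965.
Note: since some zeros are outside |z| ≤ r, the simplified n·log(r) form does NOT apply — only the inside zeros contribute.

I(r) ≈ 3.4965.


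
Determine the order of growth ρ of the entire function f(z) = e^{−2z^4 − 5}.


|e^{−2z^4 − 5}| = e^{Re(-2·z^4) + -5} ≤ e^{2|z|^4 + -5} = e^{2r^4 + -5} on |z| = r, so ρ ≤ 4. Choosing z on |z|=r so that -2·z^4 is real positive (always possible by picking arg z appropriately) gives |f(z)| = e^{2r^4 + -5}, matching the bound. The additive constant -5 does not affect log log M(r) ~ 4·log r. Hence ρ = 4.
Therefore ρ = 4.

Order ρ = 4.


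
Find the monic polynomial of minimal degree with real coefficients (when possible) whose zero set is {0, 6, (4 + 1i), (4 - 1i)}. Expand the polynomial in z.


The polynomial is p(z) = ∏_{α ∈ S} (z − α), where S = {0, 6, (4 + 1i), (4 - 1i)}.
Expanding the product yields: p(z) = z^4 -14·z^3 + 65·z^2 -102·z.
Note conjugate pairs combine to real quadratics: (z − (4+1i))(z − (4−1i)) = z² − 8z + 17.
The resulting polynomial has degree 4 and real coefficients as required.

p(z) = z^4 -14·z^3 + 65·z^2 -102·z.


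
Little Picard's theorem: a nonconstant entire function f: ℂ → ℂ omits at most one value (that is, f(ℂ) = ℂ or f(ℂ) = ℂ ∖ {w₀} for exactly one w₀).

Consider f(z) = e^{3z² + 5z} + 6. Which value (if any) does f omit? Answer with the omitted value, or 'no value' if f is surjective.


Little Picard bounds the complement of f(ℂ) to at most one point.
The exponent g(z) = 3z² + 5z is a nonconstant polynomial, hence surjective onto ℂ. So e^{g(z)} takes every value in {e^w : w ∈ ℂ} = ℂ ∖ {0}. Adding 6 shifts the range to ℂ ∖ {6}. f omits exactly 6.

Omitted value: 6.


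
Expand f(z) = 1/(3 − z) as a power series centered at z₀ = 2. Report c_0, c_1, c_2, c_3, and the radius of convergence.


Let w = z − z₀, so z = z₀ + w.
Then 3 − z = 3 − (z₀ + w) = (3 − z₀) − w = 1 − w.
f(z) = 1/(1 − w) = (1/(1)) · 1/(1 − w/(1)) = Σ_{n≥0} w^n / (1)^(n+1).
So c_n = 1/(1)^(n+1):
  c_0 = 1/(1)^1 = 1.
  c_1 = 1/(1)^2 = 1.
  c_2 = 1/(1)^3 = 1.
  c_3 = 1/(1)^4 = 1.
The series is valid for |w/d| < 1, i.e. |z − z₀| < |d|.
Radius of convergence: R = |3 − z₀| = |1| = 1 (distance from z₀ to the singularity z = 3).

c_0 = 1, c_1 = 1, c_2 = 1, c_3 = 1; R = 1.


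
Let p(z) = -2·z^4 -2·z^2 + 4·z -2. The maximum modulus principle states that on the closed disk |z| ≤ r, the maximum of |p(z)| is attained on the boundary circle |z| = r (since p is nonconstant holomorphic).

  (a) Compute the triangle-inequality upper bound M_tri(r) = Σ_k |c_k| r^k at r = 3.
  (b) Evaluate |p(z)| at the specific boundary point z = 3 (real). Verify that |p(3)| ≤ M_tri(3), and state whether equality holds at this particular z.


Coefficients: c_0 = -2, c_1 = 4, c_2 = -2, c_3 = 0, c_4 = -2. Radius r = 3.
Part (a). Triangle bound: M_tri(r) = Σ_k |c_k| r^k
  = |-2|·3^0 + |4|·3^1 + |-2|·3^2 + |0|·3^3 + |-2|·3^4
  = 2 + 12 + 18 + 0 + 162 = 194.
This bounds M(r) := max_{|z|=r} |p(z)| from above; equality holds iff all terms c_k z^k can be made to align in phase at a single z on |z|=r.
Part (b). At z = 3 (real, on the circle |z| = r):
  p(3) = (-2)·3^0 + (4)·3^1 + (-2)·3^2 + (0)·3^3 + (-2)·3^4 = -170.
  |p(3)| = 170.
Check: |p(3)| = 170 ≤ 194 = M_tri(3). ✓ Equality does not hold at z = 3 (the coefficients have mixed signs, so the terms do not all align in phase there).

M_tri(3) = 194; |p(3)| = 170; equality at z=3: no.


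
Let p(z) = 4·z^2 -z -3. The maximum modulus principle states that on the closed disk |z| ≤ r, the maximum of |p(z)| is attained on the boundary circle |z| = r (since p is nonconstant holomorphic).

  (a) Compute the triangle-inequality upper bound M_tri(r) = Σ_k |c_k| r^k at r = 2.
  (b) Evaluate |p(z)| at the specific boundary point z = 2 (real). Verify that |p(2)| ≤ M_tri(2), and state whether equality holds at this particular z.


Coefficients: c_0 = -3, c_1 = -1, c_2 = 4. Radius r = 2.
Part (a). Triangle bound: M_tri(r) = Σ_k |c_k| r^k
  = |-3|·2^0 + |-1|·2^1 + |4|·2^2
  = 3 + 2 + 16 = 21.
This bounds M(r) := max_{|z|=r} |p(z)| from above; equality holds iff all terms c_k z^k can be made to align in phase at a single z on |z|=r.
Part (b). At z = 2 (real, on the circle |z| = r):
  p(2) = (-3)·2^0 + (-1)·2^1 + (4)·2^2 = 11.
  |p(2)| = 11.
Check: |p(2)| = 11 ≤ 21 = M_tri(2). ✓ Equality does not hold at z = 2 (the coefficients have mixed signs, so the terms do not all align in phase there).

M_tri(2) = 21; |p(2)| = 11; equality at z=2: no.


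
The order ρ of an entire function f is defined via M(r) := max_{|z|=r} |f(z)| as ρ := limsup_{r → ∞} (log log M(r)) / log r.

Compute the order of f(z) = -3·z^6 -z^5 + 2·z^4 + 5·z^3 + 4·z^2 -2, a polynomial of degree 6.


|f(z)| ≤ Σ|c_k|·r^k = O(r^6) as r → ∞. Polynomial growth is O(e^{r^ε}) for every ε > 0 (since r^6/e^{r^ε} → 0), so ρ ≤ ε for all ε > 0, i.e. ρ = 0. Every nonconstant polynomial has order 0.
Therefore ρ = 0.

Order ρ = 0.


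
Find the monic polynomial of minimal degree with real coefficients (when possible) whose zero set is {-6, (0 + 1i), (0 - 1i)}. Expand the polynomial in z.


The polynomial is p(z) = ∏_{α ∈ S} (z − α), where S = {-6, (0 + 1i), (0 - 1i)}.
Expanding the product yields: p(z) = z^3 + 6·z^2 + z + 6.
Note conjugate pairs combine to real quadratics: (z − (0+1i))(z − (0−1i)) = z² + 1.
The resulting polynomial has degree 3 and real coefficients as required.

p(z) = z^3 + 6·z^2 + z + 6.


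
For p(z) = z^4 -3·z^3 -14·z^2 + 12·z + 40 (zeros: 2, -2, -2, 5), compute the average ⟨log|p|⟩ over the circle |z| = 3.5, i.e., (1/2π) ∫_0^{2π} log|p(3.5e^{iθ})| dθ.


Zeros: -2, -2, 2, 5; r = 3.5.
Inside |z| < r: -2, -2, 2. Outside (|z| ≥ r): 5.
p(0) = 40, so log|p(0)| = log(40) = 3.6889.
Apply Jensen: I(r) = log|p(0)| + Σ_k log(r/|z_k|), summed over zeros inside |z| < r.
  log(r/|z_k|) for z_k = 2: log(3.5/2) = 0.5596
  log(r/|z_k|) for z_k = -2: log(3.5/2) = 0.5596
  log(r/|z_k|) for z_k = -2: log(3.5/2) = 0.5596
  Outside zeros (5) contribute nothing to the Jensen sum.
Sum over inside zeros: 1.6788.
I(r) = log|p(0)| + (inside sum) = 3.6889 + 1.6788 = 5.3677.
Note: since some zeros are outside |z| ≤ r, the simplified n·log(r) form does NOT apply — only the inside zeros contribute.

I(r) ≈ 5.3677.


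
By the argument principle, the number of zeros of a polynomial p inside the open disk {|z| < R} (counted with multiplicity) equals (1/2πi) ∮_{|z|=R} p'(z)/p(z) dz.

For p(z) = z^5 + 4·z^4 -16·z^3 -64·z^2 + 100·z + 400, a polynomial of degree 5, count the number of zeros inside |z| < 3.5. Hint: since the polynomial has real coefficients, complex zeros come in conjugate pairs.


The zeros of p are: (3 + 1i), (3 - 1i), (-3 + 1i), (-3 - 1i), -4.
Their magnitudes are: 3.162, 3.162, 3.162, 3.162, 4.
Zeros with |z| < R = 3.5: (3 + 1i), (3 - 1i), (-3 + 1i), (-3 - 1i).
Count = 4.
By the argument principle, (1/2πi) ∮_{|z|=R} p'(z)/p(z) dz equals exactly this count.

Number of zeros inside |z| < 3.5: 4.


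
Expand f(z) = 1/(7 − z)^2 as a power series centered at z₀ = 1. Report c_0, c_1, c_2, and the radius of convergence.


Let w = z − z₀, so z = z₀ + w.
Then 7 − z = 7 − (z₀ + w) = (7 − z₀) − w = 6 − w.
f(z) = 1/(6 − w)^2 = (1/(6)^2) · (1 − w/(6))^{−2}.
By the binomial series (1−u)^{−2} = Σ_{n≥0} C(n+1, 1) u^n for |u|<1, with u = w/(6):
  c_n = C(n+1, 1) / (6)^(n+2).
  c_0 = 1/(6)^2 = 1/36.
  c_1 = 2/(6)^3 = 1/108.
  c_2 = 3/(6)^4 = 1/432.
The series is valid for |w/d| < 1, i.e. |z − z₀| < |d|.
Radius of convergence: R = |7 − z₀| = |6| = 6 (distance from z₀ to the singularity z = 7).

c_0 = 1/36, c_1 = 1/108, c_2 = 1/432; R = 6.


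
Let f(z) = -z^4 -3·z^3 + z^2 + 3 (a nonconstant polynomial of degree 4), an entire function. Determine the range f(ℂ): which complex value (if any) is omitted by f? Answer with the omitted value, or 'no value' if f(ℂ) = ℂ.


Little Picard bounds the complement of f(ℂ) to at most one point.
For every w ∈ ℂ, the equation p(z) − w = 0 is a nonconstant polynomial in z and hence has at least one root by the fundamental theorem of algebra. So p is surjective onto ℂ, omitting no value.

Omitted value: no value.


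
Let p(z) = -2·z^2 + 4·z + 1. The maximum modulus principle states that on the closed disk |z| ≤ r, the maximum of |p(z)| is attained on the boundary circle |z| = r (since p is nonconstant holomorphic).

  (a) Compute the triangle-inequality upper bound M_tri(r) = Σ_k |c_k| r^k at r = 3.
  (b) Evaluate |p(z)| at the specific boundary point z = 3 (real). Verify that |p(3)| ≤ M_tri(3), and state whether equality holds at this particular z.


Coefficients: c_0 = 1, c_1 = 4, c_2 = -2. Radius r = 3.
Part (a). Triangle bound: M_tri(r) = Σ_k |c_k| r^k
  = |1|·3^0 + |4|·3^1 + |-2|·3^2
  = 1 + 12 + 18 = 31.
This bounds M(r) := max_{|z|=r} |p(z)| from above; equality holds iff all terms c_k z^k can be made to align in phase at a single z on |z|=r.
Part (b). At z = 3 (real, on the circle |z| = r):
  p(3) = (1)·3^0 + (4)·3^1 + (-2)·3^2 = -5.
  |p(3)| = 5.
Check: |p(3)| = 5 ≤ 31 = M_tri(3). ✓ Equality does not hold at z = 3 (the coefficients have mixed signs, so the terms do not all align in phase there).

M_tri(3) = 31; |p(3)| = 5; equality at z=3: no.


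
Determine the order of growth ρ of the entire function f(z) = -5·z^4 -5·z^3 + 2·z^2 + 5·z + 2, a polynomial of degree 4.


|f(z)| ≤ Σ|c_k|·r^k = O(r^4) as r → ∞. Polynomial growth is O(e^{r^ε}) for every ε > 0 (since r^4/e^{r^ε} → 0), so ρ ≤ ε for all ε > 0, i.e. ρ = 0. Every nonconstant polynomial has order 0.
Therefore ρ = 0.

Order ρ = 0.


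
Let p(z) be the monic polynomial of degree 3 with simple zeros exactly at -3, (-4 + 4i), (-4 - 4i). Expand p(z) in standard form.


The polynomial is p(z) = ∏_{α ∈ S} (z − α), where S = {-3, (-4 + 4i), (-4 - 4i)}.
Expanding the product yields: p(z) = z^3 + 11·z^2 + 56·z + 96.
Note conjugate pairs combine to real quadratics: (z − (-4+4i))(z − (-4−4i)) = z² + 8z + 32.
The resulting polynomial has degree 3 and real coefficients as required.

p(z) = z^3 + 11·z^2 + 56·z + 96.
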